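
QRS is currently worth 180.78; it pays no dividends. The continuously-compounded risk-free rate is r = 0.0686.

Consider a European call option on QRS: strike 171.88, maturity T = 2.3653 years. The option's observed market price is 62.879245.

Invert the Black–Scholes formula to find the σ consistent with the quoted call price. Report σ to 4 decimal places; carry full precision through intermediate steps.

sigma = 0.4425

At σ = 0.4425 the Black–Scholes value reproduces the quote:
σ√T = 0.4425·√2.3653 = 0.680544
d₁ = (ln(S/K) + (r+σ²/2)T) / (σ√T) = (ln(180.78/171.88) + (0.0686+0.4425²/2)·2.3653) / 0.680544 = (0.050484 + 0.393830) / 0.680544 = 0.652881
d₂ = d₁ − σ√T = 0.652881 − 0.680544 = -0.027664
e^{−rT} = 0.850220
N(d₁) = 0.743083,  N(d₂) = 0.488965
V = S·N(d₁) − K·e^{−rT}·N(d₂) = 134.334607 − 71.455362 = 62.879245 (matching the quote); vega is positive throughout, so no other σ reproduces this price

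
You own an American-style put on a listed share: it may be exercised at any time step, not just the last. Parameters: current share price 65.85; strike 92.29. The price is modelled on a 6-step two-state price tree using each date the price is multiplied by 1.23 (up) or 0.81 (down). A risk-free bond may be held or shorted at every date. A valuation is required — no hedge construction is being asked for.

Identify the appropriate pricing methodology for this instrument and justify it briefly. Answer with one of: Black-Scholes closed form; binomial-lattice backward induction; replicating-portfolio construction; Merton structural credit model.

Key observation: the exercise right at every one of the 6 steps is what matters: each node needs max(92.29 − S, continuation), which only the stepwise tree valuation starting from spot 65.85 delivers.

framework: binomial-lattice backward induction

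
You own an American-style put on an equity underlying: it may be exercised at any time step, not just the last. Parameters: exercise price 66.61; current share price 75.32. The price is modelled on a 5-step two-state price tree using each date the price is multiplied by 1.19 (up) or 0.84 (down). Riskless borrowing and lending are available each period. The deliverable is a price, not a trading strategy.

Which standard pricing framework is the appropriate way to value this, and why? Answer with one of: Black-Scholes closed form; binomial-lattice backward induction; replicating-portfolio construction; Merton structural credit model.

Key observation: the exercise right at every one of the 5 steps is what matters: each node needs max(66.61 − S, continuation), which only the stepwise tree valuation starting from spot 75.32 delivers.

framework: binomial-lattice backward induction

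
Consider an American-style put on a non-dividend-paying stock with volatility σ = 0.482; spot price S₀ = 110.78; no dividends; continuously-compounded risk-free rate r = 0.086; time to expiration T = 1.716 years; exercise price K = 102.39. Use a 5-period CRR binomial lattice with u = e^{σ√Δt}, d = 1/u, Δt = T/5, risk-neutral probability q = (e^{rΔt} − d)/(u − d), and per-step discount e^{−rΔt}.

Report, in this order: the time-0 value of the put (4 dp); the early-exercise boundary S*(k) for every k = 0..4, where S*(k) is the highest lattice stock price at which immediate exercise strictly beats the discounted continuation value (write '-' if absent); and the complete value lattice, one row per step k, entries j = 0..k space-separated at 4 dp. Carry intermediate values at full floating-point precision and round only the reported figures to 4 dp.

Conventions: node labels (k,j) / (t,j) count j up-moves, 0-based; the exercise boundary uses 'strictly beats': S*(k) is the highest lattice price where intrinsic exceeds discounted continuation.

price = 17.2759
boundary = - - 62.9791 47.4859 62.9791
tree:
17.2759
26.5661 8.3735
39.4109 14.4243 2.3966
54.9041 24.2525 4.7672 0.0000
66.5860 39.4109 9.4827 0.0000 0.0000
75.3940 54.9041 18.8626 0.0000 0.0000 0.0000

params: Δt=0.34320 u=1.32627 d=0.75399 q=0.48222 e^(-rΔt)=0.97092
t_5 payoffs: 75.3940 54.9041 18.8626 0.0000 0.0000 0.0000
t_4: node(4,0) S=35.8040 payoff=66.5860 vs cont=63.6081 → 66.5860 [stop]  node(4,1) S=62.9791 payoff=39.4109 vs cont=36.4330 → 39.4109 [stop]  node(4,2) S=110.7800 payoff=0.0000 vs cont=9.4827 → 9.4827 [wait]  node(4,3) S=194.8615 payoff=0.0000 vs cont=0.0000 → 0.0000 [wait]  node(4,4) S=342.7604 payoff=0.0000 vs cont=0.0000 → 0.0000 [wait]  ⇒ S*(4)=62.9791
t_3: node(3,0) S=47.4859 payoff=54.9041 vs cont=51.9262 → 54.9041 [stop]  node(3,1) S=83.5274 payoff=18.8626 vs cont=24.2525 → 24.2525 [wait]  node(3,2) S=146.9243 payoff=0.0000 vs cont=4.7672 → 4.7672 [wait]  node(3,3) S=258.4392 payoff=0.0000 vs cont=0.0000 → 0.0000 [wait]  ⇒ S*(3)=47.4859
t_2: node(2,0) S=62.9791 payoff=39.4109 vs cont=38.9565 → 39.4109 [stop]  node(2,1) S=110.7800 payoff=0.0000 vs cont=14.4243 → 14.4243 [wait]  node(2,2) S=194.8615 payoff=0.0000 vs cont=2.3966 → 2.3966 [wait]  ⇒ S*(2)=62.9791
t_1: node(1,0) S=83.5274 payoff=18.8626 vs cont=26.5661 → 26.5661 [wait]  node(1,1) S=146.9243 payoff=0.0000 vs cont=8.3735 → 8.3735 [wait]  ⇒ S*(1)=-
t_0: node(0,0) S=110.7800 payoff=0.0000 vs cont=17.2759 → 17.2759 [wait]  ⇒ S*(0)=-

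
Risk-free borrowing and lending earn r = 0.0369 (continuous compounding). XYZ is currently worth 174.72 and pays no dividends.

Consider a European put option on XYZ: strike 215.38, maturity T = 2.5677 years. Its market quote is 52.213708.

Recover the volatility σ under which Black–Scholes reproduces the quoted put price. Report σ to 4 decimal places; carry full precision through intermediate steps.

At σ = 0.3488 the Black–Scholes value reproduces the quote:
σ√T = 0.3488·√2.5677 = 0.558919
d₁ = (ln(S/K) + (r+σ²/2)T) / (σ√T) = (ln(174.72/215.38) + (0.0369+0.3488²/2)·2.5677) / 0.558919 = (-0.209219 + 0.250943) / 0.558919 = 0.074651
d₂ = d₁ − σ√T = 0.074651 − 0.558919 = -0.484267
e^{−rT} = 0.909602
N(−d₁) = 0.470246,  N(−d₂) = 0.685902
V = K·e^{−rT}·N(−d₂) − S·N(−d₁) = 134.375110 − 82.161401 = 52.213708 (matching the quote); vega is positive throughout, so no other σ reproduces this price

sigma = 0.3488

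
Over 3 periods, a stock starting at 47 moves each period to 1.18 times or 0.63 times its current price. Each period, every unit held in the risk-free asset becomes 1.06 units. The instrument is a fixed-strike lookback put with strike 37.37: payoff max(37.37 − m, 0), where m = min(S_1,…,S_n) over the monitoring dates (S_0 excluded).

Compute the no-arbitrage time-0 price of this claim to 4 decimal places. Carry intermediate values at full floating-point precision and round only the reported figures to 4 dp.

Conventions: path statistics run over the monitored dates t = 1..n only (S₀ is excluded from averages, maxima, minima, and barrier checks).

price = 2.9091

No-arbitrage gives p* = (R−d)/(u−d) = 0.7818: enumerate every path, weight its payoff by its p*-probability, and discount by R^3.
Enumerate all 2^3 = 8 price paths (U = up ×1.18, D = down ×0.63); each path with k up-moves has probability p*^k·(1−p*)^(3−k).
DDD: m=11.7522, payoff=25.6178, prob=0.010386
UDD: m=22.0121, payoff=15.3579, prob=0.037217
DUD: m=22.0121, payoff=15.3579, prob=0.037217
UUD: m=41.2290, payoff=0.0000, prob=0.133361
DDU: m=18.6543, payoff=18.7157, prob=0.037217
UDU: m=34.9398, payoff=2.4302, prob=0.133361
DUU: m=29.6100, payoff=7.7600, prob=0.133361
UUU: m=55.4600, payoff=0.0000, prob=0.477878
Price = Σ prob·payoff / R^3 = 3.464751 / 1.191016 = 2.9091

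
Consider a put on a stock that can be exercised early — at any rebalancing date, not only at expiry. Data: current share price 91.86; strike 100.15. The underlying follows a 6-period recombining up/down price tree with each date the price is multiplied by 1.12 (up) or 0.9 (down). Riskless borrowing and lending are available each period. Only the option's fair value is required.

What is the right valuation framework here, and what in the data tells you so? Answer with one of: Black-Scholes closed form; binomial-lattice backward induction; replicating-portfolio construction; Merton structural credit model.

Key observation: an American put (K = 100.15, S₀ = 91.86) on a 6-date tree has no closed form — the optimal stopping decision is embedded and must be resolved recursively from expiry.

framework: binomial-lattice backward induction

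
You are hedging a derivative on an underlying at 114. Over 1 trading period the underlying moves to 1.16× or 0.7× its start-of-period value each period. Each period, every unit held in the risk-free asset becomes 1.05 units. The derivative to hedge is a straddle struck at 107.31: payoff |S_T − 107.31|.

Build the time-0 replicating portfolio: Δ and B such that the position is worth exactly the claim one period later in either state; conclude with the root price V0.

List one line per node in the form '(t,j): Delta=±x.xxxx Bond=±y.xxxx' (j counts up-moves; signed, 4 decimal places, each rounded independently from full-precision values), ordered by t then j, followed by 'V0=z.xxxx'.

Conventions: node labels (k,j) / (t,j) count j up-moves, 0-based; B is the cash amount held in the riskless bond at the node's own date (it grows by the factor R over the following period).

(0,0): Delta=-0.0492 Bond=29.9391
V0=24.3304

Under the risk-neutral measure, an up-move has probability p* = (R−d)/(u−d) = 0.7609 and values discount at R = 1.05.
Expiry values: V(1,0)=27.5100, V(1,1)=24.9300
Node (0,0) S=114.0000: V=(p*·24.9300+(1−p*)·27.5100)/1.05=24.3304; Δ=(24.9300−27.5100)/(132.2400−79.8000)=-0.0492; B=V−Δ·S=29.9391
Check: Δ(0,0)·S0 + B(0,0) = 24.3304 = V0.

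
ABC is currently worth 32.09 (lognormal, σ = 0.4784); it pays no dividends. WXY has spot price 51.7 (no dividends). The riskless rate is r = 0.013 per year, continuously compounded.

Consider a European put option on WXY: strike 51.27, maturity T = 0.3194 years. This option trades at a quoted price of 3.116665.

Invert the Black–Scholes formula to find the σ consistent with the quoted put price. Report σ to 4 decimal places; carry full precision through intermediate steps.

At σ = 0.2963 the Black–Scholes value reproduces the quote:
σ√T = 0.2963·√0.3194 = 0.167455
d₁ = (ln(S/K) + (r+σ²/2)T) / (σ√T) = (ln(51.7/51.27) + (0.013+0.2963²/2)·0.3194) / 0.167455 = (0.008352 + 0.018173) / 0.167455 = 0.158399
d₂ = d₁ − σ√T = 0.158399 − 0.167455 = -0.009056
e^{−rT} = 0.995856
N(−d₁) = 0.437071,  N(−d₂) = 0.503613
V = K·e^{−rT}·N(−d₂) − S·N(−d₁) = 25.713236 − 22.596571 = 3.116665 (matching the quote); vega is positive throughout, so no other σ reproduces this price

sigma = 0.2963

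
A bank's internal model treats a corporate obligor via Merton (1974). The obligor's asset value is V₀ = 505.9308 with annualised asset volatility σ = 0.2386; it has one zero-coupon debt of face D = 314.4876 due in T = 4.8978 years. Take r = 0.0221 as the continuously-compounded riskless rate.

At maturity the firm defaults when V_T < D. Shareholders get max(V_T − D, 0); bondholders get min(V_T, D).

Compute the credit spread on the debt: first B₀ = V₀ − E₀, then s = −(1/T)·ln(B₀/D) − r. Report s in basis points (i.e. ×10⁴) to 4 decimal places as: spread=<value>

spread=98.1086

With assets at 505.9308 and a single debt payment of 314.4876 at 4.8978 years:
d₁ = [ln(V₀/D) + (r + σ²/2)T] / (σ√T)
   = [ln(505.9308/314.4876) + (0.0221 + 0.5·0.2386²)·4.8978] / (0.2386·√4.8978)
   = [0.475455 + 0.247657] / 0.528045 = 1.369414
d₂ = d₁ − σ√T = 1.369414 − 0.528045 = 0.841369
N(d₁) = 0.914565,  N(d₂) = 0.799929,  e^(−rT) = 0.897411
E₀ = V₀·N(d₁) − D·e^(−rT)·N(d₂)
   = 505.9308·0.914565 − 314.4876·0.897411·0.799929 = 236.946868
B₀ = V₀ − E₀ = 505.9308 − 236.946868 = 268.983932
spread = −(1/T)·ln(B₀/D) − r = −(1/4.8978)·ln(268.983932/314.4876) − 0.0221 = 0.00981086
in basis points: 0.00981086 × 10⁴ = 98.1086 bp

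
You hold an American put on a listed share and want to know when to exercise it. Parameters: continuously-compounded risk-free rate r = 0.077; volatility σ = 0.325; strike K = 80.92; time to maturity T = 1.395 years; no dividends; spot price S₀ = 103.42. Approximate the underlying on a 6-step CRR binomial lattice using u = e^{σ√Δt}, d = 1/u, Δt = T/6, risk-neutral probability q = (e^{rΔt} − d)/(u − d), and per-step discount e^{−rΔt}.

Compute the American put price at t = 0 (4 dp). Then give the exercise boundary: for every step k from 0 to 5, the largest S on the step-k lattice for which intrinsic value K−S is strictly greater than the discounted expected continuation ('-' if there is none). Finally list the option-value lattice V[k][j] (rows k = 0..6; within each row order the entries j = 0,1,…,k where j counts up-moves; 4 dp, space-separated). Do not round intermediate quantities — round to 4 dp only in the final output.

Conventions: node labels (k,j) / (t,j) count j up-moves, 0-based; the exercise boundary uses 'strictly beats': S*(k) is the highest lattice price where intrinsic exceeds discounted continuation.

price = 3.6408
boundary = - - - - 55.2551 64.6295
tree:
3.6408
6.2314 1.3600
10.3862 2.5872 0.2669
16.7206 4.8610 0.5641 0.0000
25.6649 8.9908 1.1923 0.0000 0.0000
33.6795 16.2905 2.5199 0.0000 0.0000 0.0000
40.5316 25.6649 5.3258 0.0000 0.0000 0.0000 0.0000

Δt=0.23250, u=1.16966, d=0.85495, q=0.51830, disc=e^(-rΔt)=0.98226
k=6 terminal: V=max(K-S,0) → 40.5316 25.6649 5.3258 0.0000 0.0000 0.0000 0.0000
k=5: j=0 S=47.2405 intr=33.6795 cont=32.2437 V=33.6795[EX]; j=1 S=64.6295 intr=16.2905 cont=14.8548 V=16.2905[EX]; j=2 S=88.4192 intr=0.0000 cont=2.5199 V=2.5199[hold]; j=3 S=120.9658 intr=0.0000 cont=0.0000 V=0.0000[hold]; j=4 S=165.4926 intr=0.0000 cont=0.0000 V=0.0000[hold]; j=5 S=226.4094 intr=0.0000 cont=0.0000 V=0.0000[hold]  S*(5)=64.6295
k=4: j=0 S=55.2551 intr=25.6649 cont=24.2291 V=25.6649[EX]; j=1 S=75.5942 intr=5.3258 cont=8.9908 V=8.9908[hold]; j=2 S=103.4200 intr=0.0000 cont=1.1923 V=1.1923[hold]; j=3 S=141.4883 intr=0.0000 cont=0.0000 V=0.0000[hold]; j=4 S=193.5693 intr=0.0000 cont=0.0000 V=0.0000[hold]  S*(4)=55.2551
k=3: j=0 S=64.6295 intr=16.2905 cont=16.7206 V=16.7206[hold]; j=1 S=88.4192 intr=0.0000 cont=4.8610 V=4.8610[hold]; j=2 S=120.9658 intr=0.0000 cont=0.5641 V=0.5641[hold]; j=3 S=165.4926 intr=0.0000 cont=0.0000 V=0.0000[hold]  S*(3)=-
k=2: j=0 S=75.5942 intr=5.3258 cont=10.3862 V=10.3862[hold]; j=1 S=103.4200 intr=0.0000 cont=2.5872 V=2.5872[hold]; j=2 S=141.4883 intr=0.0000 cont=0.2669 V=0.2669[hold]  S*(2)=-
k=1: j=0 S=88.4192 intr=0.0000 cont=6.2314 V=6.2314[hold]; j=1 S=120.9658 intr=0.0000 cont=1.3600 V=1.3600[hold]  S*(1)=-
k=0: j=0 S=103.4200 intr=0.0000 cont=3.6408 V=3.6408[hold]  S*(0)=-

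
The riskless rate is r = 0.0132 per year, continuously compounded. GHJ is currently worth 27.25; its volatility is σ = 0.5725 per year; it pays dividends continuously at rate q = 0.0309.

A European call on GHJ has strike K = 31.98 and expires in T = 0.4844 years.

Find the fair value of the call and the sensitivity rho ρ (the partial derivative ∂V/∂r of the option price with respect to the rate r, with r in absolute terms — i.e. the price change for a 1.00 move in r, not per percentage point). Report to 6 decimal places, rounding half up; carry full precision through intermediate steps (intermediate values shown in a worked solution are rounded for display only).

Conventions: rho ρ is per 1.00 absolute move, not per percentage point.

price = 2.564949
ρ = 4.107087

σ√T = 0.5725·√0.4844 = 0.398453
d₁ = (ln(S/K) + (r−q+σ²/2)T) / (σ√T) = (ln(27.25/31.98) + (0.0132−0.0309+0.5725²/2)·0.4844) / 0.398453 = (-0.160057 + 0.070809) / 0.398453 = -0.223987
d₂ = d₁ − σ√T = -0.223987 − 0.398453 = -0.622441
e^{−rT} = 0.993626
e^{−qT} = 0.985144
N(d₁) = 0.411384,  N(d₂) = 0.266826
Call price V = S·e^{−qT}·N(d₁) − K·e^{−rT}·N(d₂) = 11.043659 − 8.478710 = 2.564949
ρ = K·T·e^{−rT}·N(d₂) = 4.107087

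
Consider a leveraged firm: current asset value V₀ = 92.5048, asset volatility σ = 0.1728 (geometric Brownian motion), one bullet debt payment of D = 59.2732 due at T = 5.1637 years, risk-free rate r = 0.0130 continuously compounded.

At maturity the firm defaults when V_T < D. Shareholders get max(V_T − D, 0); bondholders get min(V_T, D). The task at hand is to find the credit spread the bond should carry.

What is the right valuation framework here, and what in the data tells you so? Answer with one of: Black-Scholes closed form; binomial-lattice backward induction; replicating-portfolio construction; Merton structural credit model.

Key observation: with the firm-asset dynamics (V₀ = 92.5048) and a single zero-coupon liability of face 59.2732 given, debt value, spread, and default probability all derive from the option view of the balance sheet.

framework: Merton structural credit model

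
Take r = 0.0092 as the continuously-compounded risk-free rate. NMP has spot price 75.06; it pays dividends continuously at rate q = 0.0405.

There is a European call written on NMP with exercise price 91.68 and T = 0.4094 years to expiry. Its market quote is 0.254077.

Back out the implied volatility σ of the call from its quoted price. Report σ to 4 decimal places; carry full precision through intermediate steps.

At σ = 0.2080 the Black–Scholes value reproduces the quote:
σ√T = 0.208·√0.4094 = 0.133087
d₁ = (ln(S/K) + (r−q+σ²/2)T) / (σ√T) = (ln(75.06/91.68) + (0.0092−0.0405+0.208²/2)·0.4094) / 0.133087 = (-0.200016 − 0.003958) / 0.133087 = -1.532635
d₂ = d₁ − σ√T = -1.532635 − 0.133087 = -1.665722
e^{−rT} = 0.996241
e^{−qT} = 0.983556
N(d₁) = 0.062683,  N(d₂) = 0.047884
V = S·e^{−qT}·N(d₁) − K·e^{−rT}·N(d₂) = 4.627611 − 4.373534 = 0.254077 (equal to the quote); since ∂V/∂σ > 0 for all σ, the implied volatility is unique

sigma = 0.2080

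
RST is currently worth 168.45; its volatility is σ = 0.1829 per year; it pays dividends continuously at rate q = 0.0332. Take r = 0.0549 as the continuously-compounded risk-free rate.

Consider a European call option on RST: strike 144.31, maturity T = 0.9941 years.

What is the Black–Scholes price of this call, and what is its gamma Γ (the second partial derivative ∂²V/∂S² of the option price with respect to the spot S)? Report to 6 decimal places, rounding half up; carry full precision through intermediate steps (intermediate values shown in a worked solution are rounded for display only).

σ√T = 0.1829·√0.9941 = 0.182360
d₁ = (ln(S/K) + (r−q+σ²/2)T) / (σ√T) = (ln(168.45/144.31) + (0.0549−0.0332+0.1829²/2)·0.9941) / 0.182360 = (0.154675 + 0.038199) / 0.182360 = 1.057661
d₂ = d₁ − σ√T = 1.057661 − 0.182360 = 0.875301
e^{−rT} = 0.946886
e^{−qT} = 0.967535
N(d₁) = 0.854895,  N(d₂) = 0.809295
Call price V = S·e^{−qT}·N(d₁) − K·e^{−rT}·N(d₂) = 139.331812 − 110.586270 = 28.745543
φ(d₁) = (1/√(2π))·e^{−d₁²/2} = 0.228034
Γ = e^{−qT}·φ(d₁) / (S·σ·√T) = 0.007182

price = 28.745543
Γ = 0.007182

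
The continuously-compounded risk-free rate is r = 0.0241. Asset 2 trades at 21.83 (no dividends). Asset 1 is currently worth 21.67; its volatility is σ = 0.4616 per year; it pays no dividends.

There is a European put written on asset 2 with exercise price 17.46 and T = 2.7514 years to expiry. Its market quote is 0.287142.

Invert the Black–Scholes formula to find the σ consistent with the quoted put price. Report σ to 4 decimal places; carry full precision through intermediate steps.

sigma = 0.1508

At σ = 0.1508 the Black–Scholes value reproduces the quote:
σ√T = 0.1508·√2.7514 = 0.250137
d₁ = (ln(S/K) + (r+σ²/2)T) / (σ√T) = (ln(21.83/17.46) + (0.0241+0.1508²/2)·2.7514) / 0.250137 = (0.223373 + 0.097593) / 0.250137 = 1.283159
d₂ = d₁ − σ√T = 1.283159 − 0.250137 = 1.033022
e^{−rT} = 0.935842
N(−d₁) = 0.099718,  N(−d₂) = 0.150797
V = K·e^{−rT}·N(−d₂) − S·N(−d₁) = 2.463991 − 2.176849 = 0.287142 (equal to the quote); since ∂V/∂σ > 0 for all σ, the implied volatility is unique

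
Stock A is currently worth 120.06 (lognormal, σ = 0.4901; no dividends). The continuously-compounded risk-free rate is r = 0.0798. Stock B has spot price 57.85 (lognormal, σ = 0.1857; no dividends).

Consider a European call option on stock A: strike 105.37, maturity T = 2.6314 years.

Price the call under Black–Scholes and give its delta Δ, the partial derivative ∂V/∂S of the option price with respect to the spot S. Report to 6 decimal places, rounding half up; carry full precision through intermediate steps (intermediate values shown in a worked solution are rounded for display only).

σ√T = 0.4901·√2.6314 = 0.795020
d₁ = (ln(S/K) + (r+σ²/2)T) / (σ√T) = (ln(120.06/105.37) + (0.0798+0.4901²/2)·2.6314) / 0.795020 = (0.130514 + 0.526014) / 0.795020 = 0.825800
d₂ = d₁ − σ√T = 0.825800 − 0.795020 = 0.030780
e^{−rT} = 0.810596
N(d₁) = 0.795541,  N(d₂) = 0.512278
Call price V = S·N(d₁) − K·e^{−rT}·N(d₂) = 95.512690 − 43.754899 = 51.757791
Δ = N(d₁) = 0.795541

price = 51.757791
Δ = 0.795541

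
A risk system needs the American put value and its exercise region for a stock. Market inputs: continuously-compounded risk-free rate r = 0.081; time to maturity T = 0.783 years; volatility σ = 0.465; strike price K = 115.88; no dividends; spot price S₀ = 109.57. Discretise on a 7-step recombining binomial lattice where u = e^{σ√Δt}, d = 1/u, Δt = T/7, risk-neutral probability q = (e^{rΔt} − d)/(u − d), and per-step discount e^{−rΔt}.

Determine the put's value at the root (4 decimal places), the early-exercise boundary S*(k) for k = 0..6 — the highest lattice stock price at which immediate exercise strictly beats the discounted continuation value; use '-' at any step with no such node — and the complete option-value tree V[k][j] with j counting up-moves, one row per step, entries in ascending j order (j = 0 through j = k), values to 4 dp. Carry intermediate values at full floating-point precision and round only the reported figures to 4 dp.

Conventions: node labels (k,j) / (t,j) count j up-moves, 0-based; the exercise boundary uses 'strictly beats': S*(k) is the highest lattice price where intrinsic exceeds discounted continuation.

price = 18.6826
boundary = - - - 68.7176 80.2803 68.7176 80.2803
tree:
18.6826
26.3904 11.0179
35.9940 16.8984 5.1104
47.1624 25.0538 8.7354 1.4375
57.0598 35.5997 14.5575 2.8461 0.0000
65.5316 47.1624 23.4016 5.6352 0.0000 0.0000
72.7833 57.0598 35.5997 11.1575 0.0000 0.0000 0.0000
78.9905 65.5316 47.1624 22.0913 0.0000 0.0000 0.0000 0.0000

Δt=0.11186, u=1.16826, d=0.85597, q=0.49034, disc=e^(-rΔt)=0.99098
k=7 terminal: V=max(K-S,0) → 78.9905 65.5316 47.1624 22.0913 0.0000 0.0000 0.0000 0.0000
k=6: j=0 S=43.0967 intr=72.7833 cont=71.7381 V=72.7833[EX]; j=1 S=58.8202 intr=57.0598 cont=56.0146 V=57.0598[EX]; j=2 S=80.2803 intr=35.5997 cont=34.5545 V=35.5997[EX]; j=3 S=109.5700 intr=6.3100 cont=11.1575 V=11.1575[hold]; j=4 S=149.5458 intr=0.0000 cont=0.0000 V=0.0000[hold]; j=5 S=204.1064 intr=0.0000 cont=0.0000 V=0.0000[hold]; j=6 S=278.5731 intr=0.0000 cont=0.0000 V=0.0000[hold]  S*(6)=80.2803
k=5: j=0 S=50.3484 intr=65.5316 cont=64.4865 V=65.5316[EX]; j=1 S=68.7176 intr=47.1624 cont=46.1172 V=47.1624[EX]; j=2 S=93.7887 intr=22.0913 cont=23.4016 V=23.4016[hold]; j=3 S=128.0068 intr=0.0000 cont=5.6352 V=5.6352[hold]; j=4 S=174.7091 intr=0.0000 cont=0.0000 V=0.0000[hold]; j=5 S=238.4503 intr=0.0000 cont=0.0000 V=0.0000[hold]  S*(5)=68.7176
k=4: j=0 S=58.8202 intr=57.0598 cont=56.0146 V=57.0598[EX]; j=1 S=80.2803 intr=35.5997 cont=35.1912 V=35.5997[EX]; j=2 S=109.5700 intr=6.3100 cont=14.5575 V=14.5575[hold]; j=3 S=149.5458 intr=0.0000 cont=2.8461 V=2.8461[hold]; j=4 S=204.1064 intr=0.0000 cont=0.0000 V=0.0000[hold]  S*(4)=80.2803
k=3: j=0 S=68.7176 intr=47.1624 cont=46.1172 V=47.1624[EX]; j=1 S=93.7887 intr=22.0913 cont=25.0538 V=25.0538[hold]; j=2 S=128.0068 intr=0.0000 cont=8.7354 V=8.7354[hold]; j=3 S=174.7091 intr=0.0000 cont=1.4375 V=1.4375[hold]  S*(3)=68.7176
k=2: j=0 S=80.2803 intr=35.5997 cont=35.9940 V=35.9940[hold]; j=1 S=109.5700 intr=6.3100 cont=16.8984 V=16.8984[hold]; j=2 S=149.5458 intr=0.0000 cont=5.1104 V=5.1104[hold]  S*(2)=-
k=1: j=0 S=93.7887 intr=22.0913 cont=26.3904 V=26.3904[hold]; j=1 S=128.0068 intr=0.0000 cont=11.0179 V=11.0179[hold]  S*(1)=-
k=0: j=0 S=109.5700 intr=6.3100 cont=18.6826 V=18.6826[hold]  S*(0)=-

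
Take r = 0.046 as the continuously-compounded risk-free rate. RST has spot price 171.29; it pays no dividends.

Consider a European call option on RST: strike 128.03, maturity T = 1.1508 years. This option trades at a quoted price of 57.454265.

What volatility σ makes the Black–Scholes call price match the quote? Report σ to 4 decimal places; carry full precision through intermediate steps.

sigma = 0.4063

At σ = 0.4063 the Black–Scholes value reproduces the quote:
σ√T = 0.4063·√1.1508 = 0.435860
d₁ = (ln(S/K) + (r+σ²/2)T) / (σ√T) = (ln(171.29/128.03) + (0.046+0.4063²/2)·1.1508) / 0.435860 = (0.291093 + 0.147924) / 0.435860 = 1.007244
d₂ = d₁ − σ√T = 1.007244 − 0.435860 = 0.571384
e^{−rT} = 0.948440
N(d₁) = 0.843091,  N(d₂) = 0.716130
V = S·N(d₁) − K·e^{−rT}·N(d₂) = 144.413094 − 86.958829 = 57.454265 (equal to the quote); since ∂V/∂σ > 0 for all σ, the implied volatility is unique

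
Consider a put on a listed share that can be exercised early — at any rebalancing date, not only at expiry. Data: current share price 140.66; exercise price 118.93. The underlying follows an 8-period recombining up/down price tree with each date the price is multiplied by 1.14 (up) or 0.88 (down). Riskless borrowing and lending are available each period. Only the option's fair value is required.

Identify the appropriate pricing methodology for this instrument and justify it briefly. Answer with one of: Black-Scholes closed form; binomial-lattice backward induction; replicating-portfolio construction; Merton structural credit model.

Key observation: the defining feature is the embedded early-exercise option across 8 discrete dates on the spot-140.66 tree; pricing the strike-118.93 put means working backward with an exercise test at every node.

framework: binomial-lattice backward induction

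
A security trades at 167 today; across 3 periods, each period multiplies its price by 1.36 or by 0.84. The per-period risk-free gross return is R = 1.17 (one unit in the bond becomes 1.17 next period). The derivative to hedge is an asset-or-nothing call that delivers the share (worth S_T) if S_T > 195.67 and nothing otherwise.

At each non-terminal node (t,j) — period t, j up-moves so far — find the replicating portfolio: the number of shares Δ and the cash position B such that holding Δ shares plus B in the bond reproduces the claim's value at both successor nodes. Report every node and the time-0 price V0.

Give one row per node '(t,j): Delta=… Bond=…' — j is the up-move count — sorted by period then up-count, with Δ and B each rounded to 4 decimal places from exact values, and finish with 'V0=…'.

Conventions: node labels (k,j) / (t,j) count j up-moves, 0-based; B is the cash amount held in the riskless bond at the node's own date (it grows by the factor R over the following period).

(0,0): Delta=1.5564 Bond=-121.3620
(1,0): Delta=1.9293 Bond=-194.3070
(1,1): Delta=1.4238 Bond=-111.8737
(2,0): Delta=0.0000 Bond=0.0000
(2,1): Delta=2.6154 Bond=-358.2314
(2,2): Delta=1.0000 Bond=0.0000
V0=138.5528

Risk-neutral probability p* = (R−d)/(u−d) = (1.17−0.84)/(1.36−0.84) = 0.6346.
At maturity the claim pays: V(3,0)=0.0000, V(3,1)=0.0000, V(3,2)=259.4619, V(3,3)=420.0812
Node (2,0) S=117.8352: V=(p*·0.0000+(1−p*)·0.0000)/1.17=0.0000; Δ=(0.0000−0.0000)/(160.2559−98.9816)=0.0000; B=V−Δ·S=0.0000
Node (2,1) S=190.7808: V=(p*·259.4619+(1−p*)·0.0000)/1.17=140.7338; Δ=(259.4619−0.0000)/(259.4619−160.2559)=2.6154; B=V−Δ·S=-358.2314
Node (2,2) S=308.8832: V=(p*·420.0812+(1−p*)·259.4619)/1.17=308.8832; Δ=(420.0812−259.4619)/(420.0812−259.4619)=1.0000; B=V−Δ·S=0.0000
Node (1,0) S=140.2800: V=(p*·140.7338+(1−p*)·0.0000)/1.17=76.3349; Δ=(140.7338−0.0000)/(190.7808−117.8352)=1.9293; B=V−Δ·S=-194.3070
Node (1,1) S=227.1200: V=(p*·308.8832+(1−p*)·140.7338)/1.17=211.4906; Δ=(308.8832−140.7338)/(308.8832−190.7808)=1.4238; B=V−Δ·S=-111.8737
Node (0,0) S=167.0000: V=(p*·211.4906+(1−p*)·76.3349)/1.17=138.5528; Δ=(211.4906−76.3349)/(227.1200−140.2800)=1.5564; B=V−Δ·S=-121.3620
Verification: the root portfolio costs Δ(0,0)·S0 + B(0,0) = 138.5528, matching V0.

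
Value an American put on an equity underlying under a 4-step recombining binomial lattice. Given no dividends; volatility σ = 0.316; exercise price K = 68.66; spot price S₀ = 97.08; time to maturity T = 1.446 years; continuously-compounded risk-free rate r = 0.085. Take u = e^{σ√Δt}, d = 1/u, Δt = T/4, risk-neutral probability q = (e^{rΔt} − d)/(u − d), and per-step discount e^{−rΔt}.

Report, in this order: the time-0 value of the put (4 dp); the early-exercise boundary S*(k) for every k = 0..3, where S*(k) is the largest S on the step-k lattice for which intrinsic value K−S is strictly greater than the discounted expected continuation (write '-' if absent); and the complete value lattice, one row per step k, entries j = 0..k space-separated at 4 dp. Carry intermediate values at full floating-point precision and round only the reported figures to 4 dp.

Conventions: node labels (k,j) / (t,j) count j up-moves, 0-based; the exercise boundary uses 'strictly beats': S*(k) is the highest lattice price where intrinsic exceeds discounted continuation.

price = 1.5924
boundary = - - - 54.9021
tree:
1.5924
3.2861 0.2091
6.7447 0.4630 0.0000
13.7579 1.0252 0.0000 0.0000
23.2580 2.2700 0.0000 0.0000 0.0000

Δt=0.36150, u=1.20924, d=0.82696, q=0.53427, disc=e^(-rΔt)=0.96974
k=4 terminal: V=max(K-S,0) → 23.2580 2.2700 0.0000 0.0000 0.0000
k=3: j=0 S=54.9021 intr=13.7579 cont=11.6802 V=13.7579[EX]; j=1 S=80.2816 intr=0.0000 cont=1.0252 V=1.0252[hold]; j=2 S=117.3933 intr=0.0000 cont=0.0000 V=0.0000[hold]; j=3 S=171.6606 intr=0.0000 cont=0.0000 V=0.0000[hold]  S*(3)=54.9021
k=2: j=0 S=66.3900 intr=2.2700 cont=6.7447 V=6.7447[hold]; j=1 S=97.0800 intr=0.0000 cont=0.4630 V=0.4630[hold]; j=2 S=141.9571 intr=0.0000 cont=0.0000 V=0.0000[hold]  S*(2)=-
k=1: j=0 S=80.2816 intr=0.0000 cont=3.2861 V=3.2861[hold]; j=1 S=117.3933 intr=0.0000 cont=0.2091 V=0.2091[hold]  S*(1)=-
k=0: j=0 S=97.0800 intr=0.0000 cont=1.5924 V=1.5924[hold]  S*(0)=-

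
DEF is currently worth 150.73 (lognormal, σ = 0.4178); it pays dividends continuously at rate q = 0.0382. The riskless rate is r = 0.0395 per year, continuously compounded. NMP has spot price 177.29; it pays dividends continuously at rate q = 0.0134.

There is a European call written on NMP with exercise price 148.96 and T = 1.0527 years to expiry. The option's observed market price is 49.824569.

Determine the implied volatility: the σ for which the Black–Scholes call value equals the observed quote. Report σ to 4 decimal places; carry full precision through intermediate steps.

At σ = 0.4883 the Black–Scholes value reproduces the quote:
σ√T = 0.4883·√1.0527 = 0.501002
d₁ = (ln(S/K) + (r−q+σ²/2)T) / (σ√T) = (ln(177.29/148.96) + (0.0395−0.0134+0.4883²/2)·1.0527) / 0.501002 = (0.174109 + 0.152977) / 0.501002 = 0.652864
d₂ = d₁ − σ√T = 0.652864 − 0.501002 = 0.151862
e^{−rT} = 0.959271
e^{−qT} = 0.985993
N(d₁) = 0.743078,  N(d₂) = 0.560352
V = S·e^{−qT}·N(d₁) − K·e^{−rT}·N(d₂) = 129.894981 − 80.070413 = 49.824569 (equal to the quote); since ∂V/∂σ > 0 for all σ, the implied volatility is unique

sigma = 0.4883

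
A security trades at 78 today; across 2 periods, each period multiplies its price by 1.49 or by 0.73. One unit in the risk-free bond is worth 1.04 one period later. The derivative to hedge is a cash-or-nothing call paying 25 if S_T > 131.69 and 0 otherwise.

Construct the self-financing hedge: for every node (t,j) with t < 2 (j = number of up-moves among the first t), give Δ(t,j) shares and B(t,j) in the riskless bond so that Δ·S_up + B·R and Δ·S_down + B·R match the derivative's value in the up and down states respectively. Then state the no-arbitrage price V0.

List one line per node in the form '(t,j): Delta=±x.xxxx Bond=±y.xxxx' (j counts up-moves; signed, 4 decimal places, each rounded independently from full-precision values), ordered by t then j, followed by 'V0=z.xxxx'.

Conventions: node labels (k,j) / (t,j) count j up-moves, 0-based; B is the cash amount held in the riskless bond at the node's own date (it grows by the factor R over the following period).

Risk-neutral probability p* = (R−d)/(u−d) = (1.04−0.73)/(1.49−0.73) = 0.4079.
Terminal payoffs: V(2,0)=0.0000, V(2,1)=0.0000, V(2,2)=25.0000
  t=1,j=0: stock 56.9400 → up 84.8406 (V=0.0000), down 41.5662 (V=0.0000). Price 0.0000; hedge Δ=0.0000, bond B=0.0000.
  t=1,j=1: stock 116.2200 → up 173.1678 (V=25.0000), down 84.8406 (V=0.0000). Price 9.8052; hedge Δ=0.2830, bond B=-23.0896.
  t=0,j=0: stock 78.0000 → up 116.2200 (V=9.8052), down 56.9400 (V=0.0000). Price 3.8456; hedge Δ=0.1654, bond B=-9.0559.
Verification: the root portfolio costs Δ(0,0)·S0 + B(0,0) = 3.8456, matching V0.

(0,0): Delta=0.1654 Bond=-9.0559
(1,0): Delta=0.0000 Bond=0.0000
(1,1): Delta=0.2830 Bond=-23.0896
V0=3.8456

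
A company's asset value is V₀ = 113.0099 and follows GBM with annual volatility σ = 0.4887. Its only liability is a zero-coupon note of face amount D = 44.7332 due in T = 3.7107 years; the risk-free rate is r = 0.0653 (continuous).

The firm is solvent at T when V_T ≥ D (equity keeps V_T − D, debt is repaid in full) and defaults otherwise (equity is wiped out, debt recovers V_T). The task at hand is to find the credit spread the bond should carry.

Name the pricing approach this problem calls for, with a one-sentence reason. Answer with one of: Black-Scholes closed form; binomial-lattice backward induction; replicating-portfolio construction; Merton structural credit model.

Key observation: with the firm-asset dynamics (V₀ = 113.0099) and a single zero-coupon liability of face 44.7332 given, debt value, spread, and default probability all derive from the option view of the balance sheet.

framework: Merton structural credit model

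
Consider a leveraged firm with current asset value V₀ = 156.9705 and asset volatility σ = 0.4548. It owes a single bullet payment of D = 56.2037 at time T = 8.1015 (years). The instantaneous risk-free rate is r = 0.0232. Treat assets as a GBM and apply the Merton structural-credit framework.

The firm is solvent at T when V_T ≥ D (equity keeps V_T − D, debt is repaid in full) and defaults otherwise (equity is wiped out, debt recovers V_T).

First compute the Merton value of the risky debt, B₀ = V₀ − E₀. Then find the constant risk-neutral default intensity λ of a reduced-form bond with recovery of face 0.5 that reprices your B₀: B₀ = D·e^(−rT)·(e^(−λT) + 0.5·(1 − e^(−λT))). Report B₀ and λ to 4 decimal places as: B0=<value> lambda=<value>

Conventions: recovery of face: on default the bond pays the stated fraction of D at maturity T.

Work the structural quantities from V₀ = 156.9705 against face 56.2037:
d₁ = [ln(V₀/D) + (r + σ²/2)T] / (σ√T)
   = [ln(156.9705/56.2037) + (0.0232 + 0.5·0.4548²)·8.1015] / (0.4548·√8.1015)
   = [1.027075 + 1.025824] / 1.294503 = 1.585859
d₂ = d₁ − σ√T = 1.585859 − 1.294503 = 0.291355
N(d₁) = 0.943614,  N(d₂) = 0.614610,  e^(−rT) = 0.828652
E₀ = V₀·N(d₁) − D·e^(−rT)·N(d₂)
   = 156.9705·0.943614 − 56.2037·0.828652·0.614610 = 119.495174
B₀ = V₀ − E₀ = 156.9705 − 119.495174 = 37.475326
e^(−λT) = (B₀·e^(rT)/D − 0.5)/(1 − 0.5) = (37.4753·1.206779/56.2037 − 0.5)/0.5 = 0.60930344
λ = −ln(0.60930344)/8.1015 = 0.061154

B0=37.4753 lambda=0.0612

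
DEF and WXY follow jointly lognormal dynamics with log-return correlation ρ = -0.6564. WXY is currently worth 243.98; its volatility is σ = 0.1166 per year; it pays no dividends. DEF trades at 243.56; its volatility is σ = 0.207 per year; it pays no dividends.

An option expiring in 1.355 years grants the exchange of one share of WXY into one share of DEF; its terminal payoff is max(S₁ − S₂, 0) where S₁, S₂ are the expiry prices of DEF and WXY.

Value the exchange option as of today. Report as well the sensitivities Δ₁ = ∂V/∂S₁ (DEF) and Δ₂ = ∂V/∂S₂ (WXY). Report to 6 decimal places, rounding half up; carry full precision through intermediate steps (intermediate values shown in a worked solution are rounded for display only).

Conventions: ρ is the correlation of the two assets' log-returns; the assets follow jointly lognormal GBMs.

exchange price = 33.230439
Δ1 = 0.566629
Δ2 = -0.429452

σ_eff = √(σ₁² + σ₂² − 2ρσ₁σ₂) = √(0.207² + 0.1166² − 2·-0.6564·0.207·0.1166) = 0.296868
d₁ = (ln(S₁/S₂) + (q₂ − q₁ + σ_eff²/2)T) / (σ_eff√T) = (ln(243.56/243.98) + (0.0 − 0.0 + 0.044065)·1.355) / 0.345568 = 0.167798
d₂ = d₁ − σ_eff√T = 0.167798 − 0.345568 = -0.177770
N(d₁) = 0.566629,  N(d₂) = 0.429452
V = S₁·e^{−q₁T}·N(d₁) − S₂·e^{−q₂T}·N(d₂) = 138.008130 − 104.777692 = 33.230439
Key observation: pricing in WXY-units makes this a unit-strike call on the ratio S₁/S₂ — the risk-free rate cancels and cannot affect the value.
Δ₁ = e^{−q₁T}·N(d₁) = 0.566629;  Δ₂ = −e^{−q₂T}·N(d₂) = -0.429452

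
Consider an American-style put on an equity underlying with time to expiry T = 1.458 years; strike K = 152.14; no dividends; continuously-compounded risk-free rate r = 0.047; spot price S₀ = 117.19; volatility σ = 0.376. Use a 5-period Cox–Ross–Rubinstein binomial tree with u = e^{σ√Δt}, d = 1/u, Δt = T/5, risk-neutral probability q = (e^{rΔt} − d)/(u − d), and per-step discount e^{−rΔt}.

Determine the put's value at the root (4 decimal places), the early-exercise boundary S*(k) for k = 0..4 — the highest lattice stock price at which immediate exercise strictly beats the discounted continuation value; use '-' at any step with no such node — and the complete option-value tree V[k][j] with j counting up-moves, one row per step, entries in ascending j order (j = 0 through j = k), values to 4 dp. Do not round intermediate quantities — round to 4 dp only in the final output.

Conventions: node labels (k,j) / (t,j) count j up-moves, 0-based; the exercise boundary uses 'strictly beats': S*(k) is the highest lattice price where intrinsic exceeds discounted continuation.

params: Δt=0.29160 u=1.22512 d=0.81625 q=0.48316 e^(-rΔt)=0.98639
t_5 payoffs: 109.6786 88.4087 56.4842 8.5680 0.0000 0.0000
t_4: node(4,0) S=52.0204 payoff=100.1196 vs cont=98.0487 → 100.1196 [stop]  node(4,1) S=78.0786 payoff=74.0614 vs cont=71.9905 → 74.0614 [stop]  node(4,2) S=117.1900 payoff=34.9500 vs cont=32.8791 → 34.9500 [stop]  node(4,3) S=175.8931 payoff=0.0000 vs cont=4.3680 → 4.3680 [wait]  node(4,4) S=264.0020 payoff=0.0000 vs cont=0.0000 → 0.0000 [wait]  ⇒ S*(4)=117.1900
t_3: node(3,0) S=63.7313 payoff=88.4087 vs cont=86.3378 → 88.4087 [stop]  node(3,1) S=95.6558 payoff=56.4842 vs cont=54.4133 → 56.4842 [stop]  node(3,2) S=143.5720 payoff=8.5680 vs cont=19.8993 → 19.8993 [wait]  node(3,3) S=215.4904 payoff=0.0000 vs cont=2.2268 → 2.2268 [wait]  ⇒ S*(3)=95.6558
t_2: node(2,0) S=78.0786 payoff=74.0614 vs cont=71.9905 → 74.0614 [stop]  node(2,1) S=117.1900 payoff=34.9500 vs cont=38.2794 → 38.2794 [wait]  node(2,2) S=175.8931 payoff=0.0000 vs cont=11.2059 → 11.2059 [wait]  ⇒ S*(2)=78.0786
t_1: node(1,0) S=95.6558 payoff=56.4842 vs cont=56.0001 → 56.4842 [stop]  node(1,1) S=143.5720 payoff=8.5680 vs cont=24.8555 → 24.8555 [wait]  ⇒ S*(1)=95.6558
t_0: node(0,0) S=117.1900 payoff=34.9500 vs cont=40.6415 → 40.6415 [wait]  ⇒ S*(0)=-

price = 40.6415
boundary = - 95.6558 78.0786 95.6558 117.1900
tree:
40.6415
56.4842 24.8555
74.0614 38.2794 11.2059
88.4087 56.4842 19.8993 2.2268
100.1196 74.0614 34.9500 4.3680 0.0000
109.6786 88.4087 56.4842 8.5680 0.0000 0.0000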